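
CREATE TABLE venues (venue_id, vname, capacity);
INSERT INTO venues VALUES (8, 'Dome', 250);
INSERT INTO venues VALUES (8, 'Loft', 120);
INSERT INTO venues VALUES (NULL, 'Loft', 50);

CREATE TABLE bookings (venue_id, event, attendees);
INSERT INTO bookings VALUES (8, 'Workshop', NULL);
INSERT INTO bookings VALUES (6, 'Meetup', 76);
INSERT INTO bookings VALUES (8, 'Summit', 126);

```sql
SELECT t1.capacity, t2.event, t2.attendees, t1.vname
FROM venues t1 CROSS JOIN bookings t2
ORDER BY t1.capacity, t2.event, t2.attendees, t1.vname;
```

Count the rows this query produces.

9

CROSS JOIN pairs every row of `venues` with every row of `bookings`: 3 × 3 = 9 rows.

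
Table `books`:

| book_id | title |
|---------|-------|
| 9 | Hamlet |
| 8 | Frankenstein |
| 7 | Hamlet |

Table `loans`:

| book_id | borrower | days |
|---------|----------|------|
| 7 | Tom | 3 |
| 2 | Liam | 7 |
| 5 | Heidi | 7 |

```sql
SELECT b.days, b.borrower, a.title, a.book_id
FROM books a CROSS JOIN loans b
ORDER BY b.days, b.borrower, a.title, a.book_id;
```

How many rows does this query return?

CROSS JOIN pairs every row of `books` with every row of `loans`: 3 × 3 = 9 rows.

9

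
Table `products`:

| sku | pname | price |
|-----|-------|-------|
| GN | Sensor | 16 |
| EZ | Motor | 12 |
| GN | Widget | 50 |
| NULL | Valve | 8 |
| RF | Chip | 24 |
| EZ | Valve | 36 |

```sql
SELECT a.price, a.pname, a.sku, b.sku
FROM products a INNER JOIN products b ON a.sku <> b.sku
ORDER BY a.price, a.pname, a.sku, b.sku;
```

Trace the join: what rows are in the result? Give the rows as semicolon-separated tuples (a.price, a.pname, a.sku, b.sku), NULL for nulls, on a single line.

INNER JOIN keeps only pairs where the ON condition holds.
Matching on a.sku <> b.sku. A NULL in a compared column never satisfies the condition.
- a (sku=GN) pairs with 3 row(s) of b.
- a (sku=EZ) pairs with 3 row(s) of b.
- a (sku=GN) pairs with 3 row(s) of b.
- a (sku=NULL) has no partner → excluded.
- a (sku=RF) pairs with 4 row(s) of b.
- a (sku=EZ) pairs with 3 row(s) of b.

(12, Motor, EZ, GN); (12, Motor, EZ, GN); (12, Motor, EZ, RF); (16, Sensor, GN, EZ); (16, Sensor, GN, EZ); (16, Sensor, GN, RF); (24, Chip, RF, EZ); (24, Chip, RF, EZ); (24, Chip, RF, GN); (24, Chip, RF, GN); (36, Valve, EZ, GN); (36, Valve, EZ, GN); (36, Valve, EZ, RF); (50, Widget, GN, EZ); (50, Widget, GN, EZ); (50, Widget, GN, RF)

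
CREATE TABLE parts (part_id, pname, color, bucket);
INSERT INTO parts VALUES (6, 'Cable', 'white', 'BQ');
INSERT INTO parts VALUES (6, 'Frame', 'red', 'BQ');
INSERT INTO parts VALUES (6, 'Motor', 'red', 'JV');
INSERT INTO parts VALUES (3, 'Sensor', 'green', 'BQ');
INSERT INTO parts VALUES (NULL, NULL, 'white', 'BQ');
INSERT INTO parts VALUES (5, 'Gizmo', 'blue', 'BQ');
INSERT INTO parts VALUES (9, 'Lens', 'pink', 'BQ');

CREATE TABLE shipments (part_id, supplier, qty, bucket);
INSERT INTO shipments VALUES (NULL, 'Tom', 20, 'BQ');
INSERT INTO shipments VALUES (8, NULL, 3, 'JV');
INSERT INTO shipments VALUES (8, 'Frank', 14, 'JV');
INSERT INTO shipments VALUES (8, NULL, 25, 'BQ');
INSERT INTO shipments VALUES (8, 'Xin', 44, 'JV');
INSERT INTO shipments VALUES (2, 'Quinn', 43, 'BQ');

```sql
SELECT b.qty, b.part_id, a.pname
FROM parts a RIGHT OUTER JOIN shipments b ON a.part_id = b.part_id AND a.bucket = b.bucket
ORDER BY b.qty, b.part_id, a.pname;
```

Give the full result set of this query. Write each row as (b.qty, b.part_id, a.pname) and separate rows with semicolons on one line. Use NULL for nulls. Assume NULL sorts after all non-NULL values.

RIGHT JOIN keeps every row from `shipments`; unmatched rows get NULL for `parts`'s columns.
Matching on a.part_id = b.part_id AND a.bucket = b.bucket. A NULL in a compared column never satisfies the condition.
- a[0] part_id=6, bucket=BQ → no match.
- a[1] part_id=6, bucket=BQ → no match.
- a[2] part_id=6, bucket=JV → no match.
- a[3] part_id=3, bucket=BQ → no match.
- a[4] part_id=NULL, bucket=BQ → no match.
- a[5] part_id=5, bucket=BQ → no match.
- a[6] part_id=9, bucket=BQ → no match.
- 6 row(s) from b found no a partner → padded with NULL.
After projecting and ordering:
b.qty | b.part_id | a.pname
3 | 8 | NULL
14 | 8 | NULL
20 | NULL | NULL
25 | 8 | NULL
43 | 2 | NULL
44 | 8 | NULL

(3, 8, NULL); (14, 8, NULL); (20, NULL, NULL); (25, 8, NULL); (43, 2, NULL); (44, 8, NULL)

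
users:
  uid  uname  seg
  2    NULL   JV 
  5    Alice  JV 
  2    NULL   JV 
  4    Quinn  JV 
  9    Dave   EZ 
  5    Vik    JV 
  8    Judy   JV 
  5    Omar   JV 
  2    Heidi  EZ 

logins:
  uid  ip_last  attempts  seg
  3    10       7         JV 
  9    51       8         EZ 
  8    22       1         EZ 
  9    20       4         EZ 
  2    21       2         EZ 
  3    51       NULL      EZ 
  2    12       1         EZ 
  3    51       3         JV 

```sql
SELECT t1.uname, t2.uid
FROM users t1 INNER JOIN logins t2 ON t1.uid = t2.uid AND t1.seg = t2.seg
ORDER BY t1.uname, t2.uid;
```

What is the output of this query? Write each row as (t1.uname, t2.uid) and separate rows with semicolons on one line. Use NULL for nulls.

(Dave, 9); (Dave, 9); (Heidi, 2); (Heidi, 2)

INNER JOIN keeps only pairs where the ON condition holds.
Matching on t1.uid = t2.uid AND t1.seg = t2.seg.
- t1[0] uid=2, seg=JV → no match; dropped.
- t1[1] uid=5, seg=JV → no match; dropped.
- t1[2] uid=2, seg=JV → no match; dropped.
- t1[3] uid=4, seg=JV → no match; dropped.
- t1[4] uid=9, seg=EZ → 2 match(es) in t2 → 2 row(s).
- t1[5] uid=5, seg=JV → no match; dropped.
- t1[6] uid=8, seg=JV → no match; dropped.
- t1[7] uid=5, seg=JV → no match; dropped.
- t1[8] uid=2, seg=EZ → 2 match(es) in t2 → 2 row(s).
After projecting and ordering:
t1.uname | t2.uid
Dave | 9
Dave | 9
Heidi | 2
Heidi | 2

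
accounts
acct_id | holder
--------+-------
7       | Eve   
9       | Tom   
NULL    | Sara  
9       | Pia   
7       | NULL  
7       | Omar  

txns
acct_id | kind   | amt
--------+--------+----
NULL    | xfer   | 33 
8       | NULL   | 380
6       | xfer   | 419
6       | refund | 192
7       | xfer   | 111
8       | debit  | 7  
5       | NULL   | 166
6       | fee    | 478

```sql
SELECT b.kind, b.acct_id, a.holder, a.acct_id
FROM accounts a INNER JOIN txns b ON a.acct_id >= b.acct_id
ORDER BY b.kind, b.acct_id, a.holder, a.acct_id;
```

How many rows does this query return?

INNER JOIN keeps only pairs where the ON condition holds.
Matching on a.acct_id >= b.acct_id. A NULL in a compared column never satisfies the condition.
- acct_id=7: 5 matching b row(s), so 5 row(s) emitted.
- acct_id=9: 7 matching b row(s), so 7 row(s) emitted.
- acct_id=NULL: no matching b row, dropped.
- acct_id=9: 7 matching b row(s), so 7 row(s) emitted.
- acct_id=7: 5 matching b row(s), so 5 row(s) emitted.
- acct_id=7: 5 matching b row(s), so 5 row(s) emitted.
Total: 29 rows.

29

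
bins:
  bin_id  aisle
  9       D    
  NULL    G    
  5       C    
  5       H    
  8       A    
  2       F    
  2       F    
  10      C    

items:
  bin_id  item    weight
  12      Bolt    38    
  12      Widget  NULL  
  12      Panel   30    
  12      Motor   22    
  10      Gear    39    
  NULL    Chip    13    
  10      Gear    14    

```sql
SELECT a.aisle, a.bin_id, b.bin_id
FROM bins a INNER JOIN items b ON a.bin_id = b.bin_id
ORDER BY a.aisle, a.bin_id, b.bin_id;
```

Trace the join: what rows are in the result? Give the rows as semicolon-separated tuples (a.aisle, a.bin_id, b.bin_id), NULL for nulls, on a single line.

INNER JOIN keeps only pairs where the ON condition holds.
Matching on a.bin_id = b.bin_id. A NULL in a compared column never satisfies the condition.
- a[0] bin_id=9 → no match; dropped.
- a[1] bin_id=NULL → no match; dropped.
- a[2] bin_id=5 → no match; dropped.
- a[3] bin_id=5 → no match; dropped.
- a[4] bin_id=8 → no match; dropped.
- a[5] bin_id=2 → no match; dropped.
- a[6] bin_id=2 → no match; dropped.
- a[7] bin_id=10 → 2 match(es) in b → 2 row(s).
After projecting and ordering:
a.aisle | a.bin_id | b.bin_id
C | 10 | 10
C | 10 | 10

(C, 10, 10); (C, 10, 10)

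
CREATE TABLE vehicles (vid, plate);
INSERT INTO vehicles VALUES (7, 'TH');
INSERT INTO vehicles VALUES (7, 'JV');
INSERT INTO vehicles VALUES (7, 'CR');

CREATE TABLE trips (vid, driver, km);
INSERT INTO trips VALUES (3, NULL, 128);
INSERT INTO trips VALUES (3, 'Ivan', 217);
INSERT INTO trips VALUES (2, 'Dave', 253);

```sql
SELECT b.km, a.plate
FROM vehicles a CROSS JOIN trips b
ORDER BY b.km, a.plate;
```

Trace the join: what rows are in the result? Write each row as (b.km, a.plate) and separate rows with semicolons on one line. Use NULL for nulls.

CROSS JOIN pairs every row of `vehicles` with every row of `trips`: 3 × 3 = 9 rows.
After projecting and ordering:
b.km | a.plate
128 | CR
128 | JV
128 | TH
217 | CR
217 | JV
217 | TH
253 | CR
253 | JV
253 | TH

(128, CR); (128, JV); (128, TH); (217, CR); (217, JV); (217, TH); (253, CR); (253, JV); (253, TH)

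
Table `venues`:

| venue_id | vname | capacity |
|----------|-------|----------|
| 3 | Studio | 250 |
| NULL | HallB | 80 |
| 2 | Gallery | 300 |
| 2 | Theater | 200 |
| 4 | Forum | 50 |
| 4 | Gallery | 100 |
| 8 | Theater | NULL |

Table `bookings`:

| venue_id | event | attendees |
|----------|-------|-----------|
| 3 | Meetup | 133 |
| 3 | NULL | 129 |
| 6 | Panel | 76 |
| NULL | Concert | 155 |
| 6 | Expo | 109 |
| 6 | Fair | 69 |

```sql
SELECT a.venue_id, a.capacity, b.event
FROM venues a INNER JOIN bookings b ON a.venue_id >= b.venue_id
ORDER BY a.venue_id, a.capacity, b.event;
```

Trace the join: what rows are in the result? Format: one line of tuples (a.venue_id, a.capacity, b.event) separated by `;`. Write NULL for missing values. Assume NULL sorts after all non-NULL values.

INNER JOIN keeps only pairs where the ON condition holds.
Matching on a.venue_id >= b.venue_id. A NULL in a compared column never satisfies the condition.
- a row (venue_id=3): matches 2 b row(s) → 2 output row(s).
- a row (venue_id=NULL): no match → dropped.
- a row (venue_id=2): no match → dropped.
- a row (venue_id=2): no match → dropped.
- a row (venue_id=4): matches 2 b row(s) → 2 output row(s).
- a row (venue_id=4): matches 2 b row(s) → 2 output row(s).
- a row (venue_id=8): matches 5 b row(s) → 5 output row(s).

(3, 250, Meetup); (3, 250, NULL); (4, 50, Meetup); (4, 50, NULL); (4, 100, Meetup); (4, 100, NULL); (8, NULL, Expo); (8, NULL, Fair); (8, NULL, Meetup); (8, NULL, Panel); (8, NULL, NULL)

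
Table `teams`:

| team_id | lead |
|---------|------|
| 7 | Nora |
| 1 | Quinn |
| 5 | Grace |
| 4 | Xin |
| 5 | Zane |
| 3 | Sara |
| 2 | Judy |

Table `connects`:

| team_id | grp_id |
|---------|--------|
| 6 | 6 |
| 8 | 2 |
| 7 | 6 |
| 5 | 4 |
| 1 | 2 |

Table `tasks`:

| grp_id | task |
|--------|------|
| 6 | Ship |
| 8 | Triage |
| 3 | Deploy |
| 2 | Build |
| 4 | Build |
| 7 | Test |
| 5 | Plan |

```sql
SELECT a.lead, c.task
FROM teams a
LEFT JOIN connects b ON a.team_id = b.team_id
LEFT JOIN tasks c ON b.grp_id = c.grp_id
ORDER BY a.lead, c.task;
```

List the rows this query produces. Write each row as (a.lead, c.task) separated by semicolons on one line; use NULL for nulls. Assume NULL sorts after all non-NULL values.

Joins associate left-to-right: teams LEFT JOIN connects on team_id gives 7 intermediate row(s).
Then LEFT JOIN `tasks c` on grp_id: each of those 7 rows is kept; rows whose b.grp_id has no match in c get NULL for c's columns.

(Grace, Build); (Judy, NULL); (Nora, Ship); (Quinn, Build); (Sara, NULL); (Xin, NULL); (Zane, Build)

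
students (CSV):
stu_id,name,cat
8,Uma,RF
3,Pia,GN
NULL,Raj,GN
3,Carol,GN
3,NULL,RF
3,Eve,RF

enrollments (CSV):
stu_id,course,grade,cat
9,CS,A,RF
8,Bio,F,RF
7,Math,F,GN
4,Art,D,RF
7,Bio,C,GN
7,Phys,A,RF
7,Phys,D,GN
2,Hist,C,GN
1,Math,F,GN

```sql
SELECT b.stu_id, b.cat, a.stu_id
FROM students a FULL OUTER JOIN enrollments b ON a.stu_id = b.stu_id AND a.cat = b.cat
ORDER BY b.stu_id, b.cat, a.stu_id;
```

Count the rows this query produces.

14

FULL OUTER JOIN keeps every row from both sides; unmatched rows get NULL for the other side's columns.
Matching on a.stu_id = b.stu_id AND a.cat = b.cat. A NULL in a compared column never satisfies the condition.
- stu_id=8, cat=RF: 1 matching b row(s), so 1 row(s) emitted.
- stu_id=3, cat=GN: no b row matches, row kept with b columns NULL.
- stu_id=NULL, cat=GN: no b row matches, row kept with b columns NULL.
- stu_id=3, cat=GN: no b row matches, row kept with b columns NULL.
- stu_id=3, cat=RF: no b row matches, row kept with b columns NULL.
- stu_id=3, cat=RF: no b row matches, row kept with b columns NULL.
- 8 row(s) from b found no a partner → padded with NULL.
Total: 1 matched + 13 padded = 14 rows.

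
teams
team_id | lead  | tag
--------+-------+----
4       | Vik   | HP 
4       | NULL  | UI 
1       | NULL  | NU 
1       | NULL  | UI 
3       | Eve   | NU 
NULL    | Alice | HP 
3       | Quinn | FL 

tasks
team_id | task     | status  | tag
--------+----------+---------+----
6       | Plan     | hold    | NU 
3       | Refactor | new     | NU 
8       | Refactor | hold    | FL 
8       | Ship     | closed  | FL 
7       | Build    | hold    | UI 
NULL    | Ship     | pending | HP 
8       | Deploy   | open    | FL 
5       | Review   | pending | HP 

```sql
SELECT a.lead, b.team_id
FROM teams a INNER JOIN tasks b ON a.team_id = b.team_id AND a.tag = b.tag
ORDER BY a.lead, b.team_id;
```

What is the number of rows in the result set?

1

INNER JOIN keeps only pairs where the ON condition holds.
Matching on a.team_id = b.team_id AND a.tag = b.tag. A NULL in a compared column never satisfies the condition.
Matched pairs: 1.
Total: 1 rows.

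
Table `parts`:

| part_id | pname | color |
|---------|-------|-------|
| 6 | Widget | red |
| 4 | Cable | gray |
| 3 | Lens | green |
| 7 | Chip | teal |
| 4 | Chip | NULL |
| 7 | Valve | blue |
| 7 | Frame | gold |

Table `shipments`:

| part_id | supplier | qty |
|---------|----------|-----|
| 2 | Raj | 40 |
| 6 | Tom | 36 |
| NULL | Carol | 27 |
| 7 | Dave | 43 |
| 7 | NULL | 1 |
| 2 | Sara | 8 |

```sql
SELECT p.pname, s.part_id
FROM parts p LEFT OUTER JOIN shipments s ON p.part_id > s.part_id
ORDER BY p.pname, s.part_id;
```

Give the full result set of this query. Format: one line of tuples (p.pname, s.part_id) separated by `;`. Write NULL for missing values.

LEFT JOIN keeps every row from `parts`; unmatched rows get NULL for `shipments`'s columns.
Matching on p.part_id > s.part_id. A NULL in a compared column never satisfies the condition.
- p[0] part_id=6 → 2 match(es) in s → 2 row(s).
- p[1] part_id=4 → 2 match(es) in s → 2 row(s).
- p[2] part_id=3 → 2 match(es) in s → 2 row(s).
- p[3] part_id=7 → 3 match(es) in s → 3 row(s).
- p[4] part_id=4 → 2 match(es) in s → 2 row(s).
- p[5] part_id=7 → 3 match(es) in s → 3 row(s).
- p[6] part_id=7 → 3 match(es) in s → 3 row(s).

(Cable, 2); (Cable, 2); (Chip, 2); (Chip, 2); (Chip, 2); (Chip, 2); (Chip, 6); (Frame, 2); (Frame, 2); (Frame, 6); (Lens, 2); (Lens, 2); (Valve, 2); (Valve, 2); (Valve, 6); (Widget, 2); (Widget, 2)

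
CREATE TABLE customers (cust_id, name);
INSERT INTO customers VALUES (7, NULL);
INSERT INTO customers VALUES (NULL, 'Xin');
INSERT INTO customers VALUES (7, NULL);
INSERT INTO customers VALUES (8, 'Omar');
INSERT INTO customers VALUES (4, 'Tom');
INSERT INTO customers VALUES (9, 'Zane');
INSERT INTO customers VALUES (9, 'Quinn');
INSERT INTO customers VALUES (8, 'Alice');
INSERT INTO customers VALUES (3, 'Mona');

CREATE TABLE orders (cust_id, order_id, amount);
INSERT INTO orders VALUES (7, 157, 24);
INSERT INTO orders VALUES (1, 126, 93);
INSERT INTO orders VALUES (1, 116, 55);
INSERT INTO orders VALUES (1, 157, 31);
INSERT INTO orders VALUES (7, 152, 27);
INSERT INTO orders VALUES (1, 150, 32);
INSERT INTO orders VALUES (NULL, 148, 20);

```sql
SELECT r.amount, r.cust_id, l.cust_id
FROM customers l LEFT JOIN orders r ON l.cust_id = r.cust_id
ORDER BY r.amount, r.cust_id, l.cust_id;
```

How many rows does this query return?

LEFT JOIN keeps every row from `customers`; unmatched rows get NULL for `orders`'s columns.
Matching on l.cust_id = r.cust_id. A NULL in a compared column never satisfies the condition.
Matched pairs: 4; unmatched l rows kept: 7.
Total: 4 matched + 7 padded = 11 rows.

11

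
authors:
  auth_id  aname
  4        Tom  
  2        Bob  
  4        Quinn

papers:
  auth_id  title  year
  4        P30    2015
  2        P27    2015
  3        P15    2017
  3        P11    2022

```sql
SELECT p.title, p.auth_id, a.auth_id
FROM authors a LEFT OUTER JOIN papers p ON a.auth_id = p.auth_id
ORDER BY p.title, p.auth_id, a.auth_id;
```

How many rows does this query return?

3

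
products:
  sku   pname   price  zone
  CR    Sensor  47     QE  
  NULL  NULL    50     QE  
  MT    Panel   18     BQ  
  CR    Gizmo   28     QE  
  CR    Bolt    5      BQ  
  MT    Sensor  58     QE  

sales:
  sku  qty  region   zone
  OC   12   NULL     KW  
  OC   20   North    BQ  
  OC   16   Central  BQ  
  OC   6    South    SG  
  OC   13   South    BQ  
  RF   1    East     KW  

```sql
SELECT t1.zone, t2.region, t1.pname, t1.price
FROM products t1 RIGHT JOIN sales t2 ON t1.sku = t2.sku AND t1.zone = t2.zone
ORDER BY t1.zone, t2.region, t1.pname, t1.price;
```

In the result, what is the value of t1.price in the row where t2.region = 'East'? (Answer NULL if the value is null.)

NULL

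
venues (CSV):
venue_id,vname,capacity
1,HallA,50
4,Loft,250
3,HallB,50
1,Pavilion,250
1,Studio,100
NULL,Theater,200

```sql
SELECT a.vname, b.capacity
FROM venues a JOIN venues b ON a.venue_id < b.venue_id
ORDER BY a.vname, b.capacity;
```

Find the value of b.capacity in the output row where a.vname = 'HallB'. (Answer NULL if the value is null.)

250

INNER JOIN keeps only pairs where the ON condition holds.
Matching on a.venue_id < b.venue_id. A NULL in a compared column never satisfies the condition.
- a row (venue_id=1): matches 2 b row(s) → 2 output row(s).
- a row (venue_id=4): no match → dropped.
- a row (venue_id=3): matches 1 b row(s) → 1 output row(s).
- a row (venue_id=1): matches 2 b row(s) → 2 output row(s).
- a row (venue_id=1): matches 2 b row(s) → 2 output row(s).
- a row (venue_id=NULL): no match → dropped.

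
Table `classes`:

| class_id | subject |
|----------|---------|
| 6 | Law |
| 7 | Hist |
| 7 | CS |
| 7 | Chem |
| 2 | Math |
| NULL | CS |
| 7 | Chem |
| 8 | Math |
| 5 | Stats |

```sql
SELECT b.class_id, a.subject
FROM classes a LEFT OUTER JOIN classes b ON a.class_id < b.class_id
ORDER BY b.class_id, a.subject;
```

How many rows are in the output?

LEFT JOIN keeps every row from `classes a`; unmatched rows get NULL for `classes b`'s columns.
Matching on a.class_id < b.class_id. A NULL in a compared column never satisfies the condition.
- a row (class_id=6): matches 5 b row(s) → 5 output row(s).
- a row (class_id=7): matches 1 b row(s) → 1 output row(s).
- a row (class_id=7): matches 1 b row(s) → 1 output row(s).
- a row (class_id=7): matches 1 b row(s) → 1 output row(s).
- a row (class_id=2): matches 7 b row(s) → 7 output row(s).
- a row (class_id=NULL): no match → kept, b columns NULL.
- a row (class_id=7): matches 1 b row(s) → 1 output row(s).
- a row (class_id=8): no match → kept, b columns NULL.
- a row (class_id=5): matches 6 b row(s) → 6 output row(s).
Total: 22 matched + 2 padded = 24 rows.

24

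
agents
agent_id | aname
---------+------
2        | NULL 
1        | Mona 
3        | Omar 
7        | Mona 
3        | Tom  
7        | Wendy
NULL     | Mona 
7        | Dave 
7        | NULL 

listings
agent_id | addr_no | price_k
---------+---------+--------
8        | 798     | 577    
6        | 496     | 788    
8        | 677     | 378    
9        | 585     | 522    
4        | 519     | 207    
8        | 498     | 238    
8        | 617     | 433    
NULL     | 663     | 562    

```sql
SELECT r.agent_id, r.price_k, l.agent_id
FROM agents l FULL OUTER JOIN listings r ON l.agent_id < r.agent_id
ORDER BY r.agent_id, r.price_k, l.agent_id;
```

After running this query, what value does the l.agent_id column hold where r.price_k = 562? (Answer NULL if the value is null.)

NULL

FULL OUTER JOIN keeps every row from both sides; unmatched rows get NULL for the other side's columns.
Matching on l.agent_id < r.agent_id. A NULL in a compared column never satisfies the condition.
- agent_id=2: 7 matching r row(s), so 7 row(s) emitted.
- agent_id=1: 7 matching r row(s), so 7 row(s) emitted.
- agent_id=3: 7 matching r row(s), so 7 row(s) emitted.
- agent_id=7: 5 matching r row(s), so 5 row(s) emitted.
- agent_id=3: 7 matching r row(s), so 7 row(s) emitted.
- agent_id=7: 5 matching r row(s), so 5 row(s) emitted.
- agent_id=NULL: no r row matches, row kept with r columns NULL.
- agent_id=7: 5 matching r row(s), so 5 row(s) emitted.
- agent_id=7: 5 matching r row(s), so 5 row(s) emitted.
- 1 row(s) from r found no l partner → padded with NULL.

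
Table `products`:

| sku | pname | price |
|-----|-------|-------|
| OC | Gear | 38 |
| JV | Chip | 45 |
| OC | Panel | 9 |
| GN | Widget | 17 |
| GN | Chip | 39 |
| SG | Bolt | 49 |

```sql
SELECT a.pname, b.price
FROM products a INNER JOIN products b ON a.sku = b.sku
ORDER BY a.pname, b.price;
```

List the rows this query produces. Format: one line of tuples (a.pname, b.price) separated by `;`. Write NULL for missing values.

(Bolt, 49); (Chip, 17); (Chip, 39); (Chip, 45); (Gear, 9); (Gear, 38); (Panel, 9); (Panel, 38); (Widget, 17); (Widget, 39)

INNER JOIN keeps only pairs where the ON condition holds.
Matching on a.sku = b.sku.
- sku=OC: 2 matching b row(s), so 2 row(s) emitted.
- sku=JV: 1 matching b row(s), so 1 row(s) emitted.
- sku=OC: 2 matching b row(s), so 2 row(s) emitted.
- sku=GN: 2 matching b row(s), so 2 row(s) emitted.
- sku=GN: 2 matching b row(s), so 2 row(s) emitted.
- sku=SG: 1 matching b row(s), so 1 row(s) emitted.
After projecting and ordering:
a.pname | b.price
Bolt | 49
Chip | 17
Chip | 39
Chip | 45
Gear | 9
Gear | 38
Panel | 9
Panel | 38
Widget | 17
Widget | 39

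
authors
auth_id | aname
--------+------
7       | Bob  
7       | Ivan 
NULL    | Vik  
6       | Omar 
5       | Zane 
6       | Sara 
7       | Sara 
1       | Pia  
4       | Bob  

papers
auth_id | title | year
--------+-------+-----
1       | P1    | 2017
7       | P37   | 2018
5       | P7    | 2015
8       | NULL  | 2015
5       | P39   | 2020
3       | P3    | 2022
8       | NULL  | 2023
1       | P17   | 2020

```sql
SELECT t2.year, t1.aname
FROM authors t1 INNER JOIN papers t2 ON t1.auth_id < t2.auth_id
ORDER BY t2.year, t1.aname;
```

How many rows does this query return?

26

INNER JOIN keeps only pairs where the ON condition holds.
Matching on t1.auth_id < t2.auth_id. A NULL in a compared column never satisfies the condition.
- auth_id=7: 2 matching t2 row(s), so 2 row(s) emitted.
- auth_id=7: 2 matching t2 row(s), so 2 row(s) emitted.
- auth_id=NULL: no matching t2 row, dropped.
- auth_id=6: 3 matching t2 row(s), so 3 row(s) emitted.
- auth_id=5: 3 matching t2 row(s), so 3 row(s) emitted.
- auth_id=6: 3 matching t2 row(s), so 3 row(s) emitted.
- auth_id=7: 2 matching t2 row(s), so 2 row(s) emitted.
- auth_id=1: 6 matching t2 row(s), so 6 row(s) emitted.
- auth_id=4: 5 matching t2 row(s), so 5 row(s) emitted.
Total: 26 rows.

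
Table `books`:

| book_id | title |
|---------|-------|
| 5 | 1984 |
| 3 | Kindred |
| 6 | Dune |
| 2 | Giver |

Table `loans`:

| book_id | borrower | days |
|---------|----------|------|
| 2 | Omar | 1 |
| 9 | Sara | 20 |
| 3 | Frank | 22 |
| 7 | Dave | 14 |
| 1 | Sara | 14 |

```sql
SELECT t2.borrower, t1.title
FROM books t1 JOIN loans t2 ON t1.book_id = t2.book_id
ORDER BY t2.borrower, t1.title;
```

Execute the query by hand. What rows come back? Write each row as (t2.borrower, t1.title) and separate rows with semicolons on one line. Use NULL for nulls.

(Frank, Kindred); (Omar, Giver)

INNER JOIN keeps only pairs where the ON condition holds.
Matching on t1.book_id = t2.book_id.
- book_id=5: no matching t2 row, dropped.
- book_id=3: 1 matching t2 row(s), so 1 row(s) emitted.
- book_id=6: no matching t2 row, dropped.
- book_id=2: 1 matching t2 row(s), so 1 row(s) emitted.
After projecting and ordering:
t2.borrower | t1.title
Frank | Kindred
Omar | Giver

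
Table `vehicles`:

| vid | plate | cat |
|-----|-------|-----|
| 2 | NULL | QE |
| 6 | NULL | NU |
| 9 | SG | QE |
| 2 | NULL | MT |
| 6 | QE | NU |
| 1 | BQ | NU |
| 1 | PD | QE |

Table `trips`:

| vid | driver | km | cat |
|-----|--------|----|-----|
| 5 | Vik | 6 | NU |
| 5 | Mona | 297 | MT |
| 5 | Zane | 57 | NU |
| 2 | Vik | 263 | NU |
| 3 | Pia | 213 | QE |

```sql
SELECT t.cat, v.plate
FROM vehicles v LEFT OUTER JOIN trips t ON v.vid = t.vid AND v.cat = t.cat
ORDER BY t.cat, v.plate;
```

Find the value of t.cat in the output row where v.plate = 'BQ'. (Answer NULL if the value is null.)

NULL

LEFT JOIN keeps every row from `vehicles`; unmatched rows get NULL for `trips`'s columns.
Matching on v.vid = t.vid AND v.cat = t.cat.
- v (vid=2, cat=QE) has no partner → padded with NULL.
- v (vid=6, cat=NU) has no partner → padded with NULL.
- v (vid=9, cat=QE) has no partner → padded with NULL.
- v (vid=2, cat=MT) has no partner → padded with NULL.
- v (vid=6, cat=NU) has no partner → padded with NULL.
- v (vid=1, cat=NU) has no partner → padded with NULL.
- v (vid=1, cat=QE) has no partner → padded with NULL.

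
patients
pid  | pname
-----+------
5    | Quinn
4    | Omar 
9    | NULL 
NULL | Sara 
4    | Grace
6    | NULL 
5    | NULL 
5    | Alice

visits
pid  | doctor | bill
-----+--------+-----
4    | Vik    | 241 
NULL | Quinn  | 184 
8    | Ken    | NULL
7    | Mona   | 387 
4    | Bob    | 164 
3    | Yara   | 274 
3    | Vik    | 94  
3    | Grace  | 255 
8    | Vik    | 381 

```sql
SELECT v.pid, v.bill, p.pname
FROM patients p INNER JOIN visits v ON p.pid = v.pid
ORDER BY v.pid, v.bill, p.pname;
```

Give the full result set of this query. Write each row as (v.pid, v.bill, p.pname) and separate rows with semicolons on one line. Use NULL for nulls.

(4, 164, Grace); (4, 164, Omar); (4, 241, Grace); (4, 241, Omar)

INNER JOIN keeps only pairs where the ON condition holds.
Matching on p.pid = v.pid. A NULL in a compared column never satisfies the condition.
- pid=5: no matching v row, dropped.
- pid=4: 2 matching v row(s), so 2 row(s) emitted.
- pid=9: no matching v row, dropped.
- pid=NULL: no matching v row, dropped.
- pid=4: 2 matching v row(s), so 2 row(s) emitted.
- pid=6: no matching v row, dropped.
- pid=5: no matching v row, dropped.
- pid=5: no matching v row, dropped.
After projecting and ordering:
v.pid | v.bill | p.pname
4 | 164 | Grace
4 | 164 | Omar
4 | 241 | Grace
4 | 241 | Omar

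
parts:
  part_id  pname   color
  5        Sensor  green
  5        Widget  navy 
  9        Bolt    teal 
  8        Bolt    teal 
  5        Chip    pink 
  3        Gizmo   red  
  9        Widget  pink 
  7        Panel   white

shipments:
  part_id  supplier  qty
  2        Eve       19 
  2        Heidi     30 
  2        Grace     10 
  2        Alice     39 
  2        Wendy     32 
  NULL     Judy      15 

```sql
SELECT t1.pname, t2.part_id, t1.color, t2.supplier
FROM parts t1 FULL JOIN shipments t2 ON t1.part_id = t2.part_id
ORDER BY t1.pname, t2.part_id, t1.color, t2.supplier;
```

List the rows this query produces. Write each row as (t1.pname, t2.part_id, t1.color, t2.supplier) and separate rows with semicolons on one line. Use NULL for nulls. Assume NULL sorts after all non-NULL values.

FULL OUTER JOIN keeps every row from both sides; unmatched rows get NULL for the other side's columns.
Matching on t1.part_id = t2.part_id. A NULL in a compared column never satisfies the condition.
- t1 (part_id=5) has no partner → padded with NULL.
- t1 (part_id=5) has no partner → padded with NULL.
- t1 (part_id=9) has no partner → padded with NULL.
- t1 (part_id=8) has no partner → padded with NULL.
- t1 (part_id=5) has no partner → padded with NULL.
- t1 (part_id=3) has no partner → padded with NULL.
- t1 (part_id=9) has no partner → padded with NULL.
- t1 (part_id=7) has no partner → padded with NULL.
- 6 t2 row(s) had no t1 match → kept, t1 columns NULL.

(Bolt, NULL, teal, NULL); (Bolt, NULL, teal, NULL); (Chip, NULL, pink, NULL); (Gizmo, NULL, red, NULL); (Panel, NULL, white, NULL); (Sensor, NULL, green, NULL); (Widget, NULL, navy, NULL); (Widget, NULL, pink, NULL); (NULL, 2, NULL, Alice); (NULL, 2, NULL, Eve); (NULL, 2, NULL, Grace); (NULL, 2, NULL, Heidi); (NULL, 2, NULL, Wendy); (NULL, NULL, NULL, Judy)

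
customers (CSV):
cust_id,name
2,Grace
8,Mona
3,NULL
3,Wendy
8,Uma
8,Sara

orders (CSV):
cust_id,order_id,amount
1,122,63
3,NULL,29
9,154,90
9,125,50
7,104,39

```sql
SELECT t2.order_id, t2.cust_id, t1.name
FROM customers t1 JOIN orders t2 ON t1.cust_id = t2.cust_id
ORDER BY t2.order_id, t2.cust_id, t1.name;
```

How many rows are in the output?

INNER JOIN keeps only pairs where the ON condition holds.
Matching on t1.cust_id = t2.cust_id.
Matched pairs: 2.
Total: 2 rows.

2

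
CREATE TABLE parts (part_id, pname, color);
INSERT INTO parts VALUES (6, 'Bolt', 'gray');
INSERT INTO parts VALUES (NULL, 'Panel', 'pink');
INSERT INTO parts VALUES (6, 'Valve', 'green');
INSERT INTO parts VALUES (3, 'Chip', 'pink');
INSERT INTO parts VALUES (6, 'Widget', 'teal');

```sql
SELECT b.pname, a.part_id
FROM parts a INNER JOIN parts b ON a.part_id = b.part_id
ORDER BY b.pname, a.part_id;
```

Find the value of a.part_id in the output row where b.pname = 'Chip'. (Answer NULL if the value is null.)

INNER JOIN keeps only pairs where the ON condition holds.
Matching on a.part_id = b.part_id. A NULL in a compared column never satisfies the condition.
Matched pairs: 10.

3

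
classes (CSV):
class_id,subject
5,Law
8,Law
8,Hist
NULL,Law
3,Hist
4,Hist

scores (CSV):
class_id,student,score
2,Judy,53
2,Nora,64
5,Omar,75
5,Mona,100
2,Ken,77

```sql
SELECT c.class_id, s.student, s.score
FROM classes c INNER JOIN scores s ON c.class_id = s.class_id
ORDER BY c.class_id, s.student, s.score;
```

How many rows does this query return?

INNER JOIN keeps only pairs where the ON condition holds.
Matching on c.class_id = s.class_id. A NULL in a compared column never satisfies the condition.
Matched pairs: 2.
Total: 2 rows.

2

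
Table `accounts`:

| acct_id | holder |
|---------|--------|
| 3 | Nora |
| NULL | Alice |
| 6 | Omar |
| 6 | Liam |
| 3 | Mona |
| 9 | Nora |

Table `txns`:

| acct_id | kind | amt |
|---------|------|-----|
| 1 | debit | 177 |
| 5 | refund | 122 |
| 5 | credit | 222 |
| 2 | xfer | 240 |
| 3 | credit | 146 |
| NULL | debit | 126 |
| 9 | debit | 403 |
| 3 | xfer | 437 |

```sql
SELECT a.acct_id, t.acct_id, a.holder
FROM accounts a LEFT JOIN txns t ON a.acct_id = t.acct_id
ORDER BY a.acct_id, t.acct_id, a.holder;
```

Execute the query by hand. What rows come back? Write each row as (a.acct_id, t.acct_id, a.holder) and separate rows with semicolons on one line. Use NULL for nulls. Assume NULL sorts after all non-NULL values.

(3, 3, Mona); (3, 3, Mona); (3, 3, Nora); (3, 3, Nora); (6, NULL, Liam); (6, NULL, Omar); (9, 9, Nora); (NULL, NULL, Alice)

LEFT JOIN keeps every row from `accounts`; unmatched rows get NULL for `txns`'s columns.
Matching on a.acct_id = t.acct_id. A NULL in a compared column never satisfies the condition.
- acct_id=3: 2 matching t row(s), so 2 row(s) emitted.
- acct_id=NULL: no t row matches, row kept with t columns NULL.
- acct_id=6: no t row matches, row kept with t columns NULL.
- acct_id=6: no t row matches, row kept with t columns NULL.
- acct_id=3: 2 matching t row(s), so 2 row(s) emitted.
- acct_id=9: 1 matching t row(s), so 1 row(s) emitted.
After projecting and ordering:
a.acct_id | t.acct_id | a.holder
3 | 3 | Mona
3 | 3 | Mona
3 | 3 | Nora
3 | 3 | Nora
6 | NULL | Liam
6 | NULL | Omar
9 | 9 | Nora
NULL | NULL | Alice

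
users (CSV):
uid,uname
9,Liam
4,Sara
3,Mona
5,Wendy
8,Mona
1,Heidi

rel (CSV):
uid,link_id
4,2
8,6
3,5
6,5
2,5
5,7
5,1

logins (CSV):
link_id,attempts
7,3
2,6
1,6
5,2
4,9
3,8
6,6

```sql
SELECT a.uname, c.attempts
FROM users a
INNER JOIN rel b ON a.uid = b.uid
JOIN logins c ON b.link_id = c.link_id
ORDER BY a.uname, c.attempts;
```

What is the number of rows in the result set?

Step 1 — a INNER JOIN b on uid → 5 row(s).
Then INNER JOIN `logins c` on link_id: keep only rows whose b.link_id appears in c.
Result: 5 row(s).

5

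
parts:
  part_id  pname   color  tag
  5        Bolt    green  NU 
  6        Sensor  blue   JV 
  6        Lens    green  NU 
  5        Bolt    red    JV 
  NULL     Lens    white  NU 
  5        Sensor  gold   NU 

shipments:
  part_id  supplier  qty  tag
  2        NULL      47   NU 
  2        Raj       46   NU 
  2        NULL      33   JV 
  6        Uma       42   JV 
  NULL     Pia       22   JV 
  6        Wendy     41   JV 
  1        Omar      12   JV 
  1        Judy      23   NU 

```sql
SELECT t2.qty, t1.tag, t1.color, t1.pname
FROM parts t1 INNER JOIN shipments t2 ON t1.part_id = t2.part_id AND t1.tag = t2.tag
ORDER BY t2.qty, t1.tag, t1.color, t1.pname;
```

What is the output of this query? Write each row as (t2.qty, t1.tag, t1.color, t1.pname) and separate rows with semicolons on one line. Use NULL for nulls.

INNER JOIN keeps only pairs where the ON condition holds.
Matching on t1.part_id = t2.part_id AND t1.tag = t2.tag. A NULL in a compared column never satisfies the condition.
Matched pairs: 2.

(41, JV, blue, Sensor); (42, JV, blue, Sensor)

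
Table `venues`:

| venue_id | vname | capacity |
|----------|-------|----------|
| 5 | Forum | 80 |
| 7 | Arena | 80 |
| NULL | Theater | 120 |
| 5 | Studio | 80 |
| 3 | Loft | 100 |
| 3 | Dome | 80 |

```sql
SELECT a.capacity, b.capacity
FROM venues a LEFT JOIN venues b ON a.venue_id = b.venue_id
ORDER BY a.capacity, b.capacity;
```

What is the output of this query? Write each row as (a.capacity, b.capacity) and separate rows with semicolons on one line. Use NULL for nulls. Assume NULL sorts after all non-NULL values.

(80, 80); (80, 80); (80, 80); (80, 80); (80, 80); (80, 80); (80, 100); (100, 80); (100, 100); (120, NULL)

LEFT JOIN keeps every row from `venues a`; unmatched rows get NULL for `venues b`'s columns.
Matching on a.venue_id = b.venue_id. A NULL in a compared column never satisfies the condition.
- a[0] venue_id=5 → 2 match(es) in b → 2 row(s).
- a[1] venue_id=7 → 1 match(es) in b → 1 row(s).
- a[2] venue_id=NULL → no match; kept with NULLs on the b side.
- a[3] venue_id=5 → 2 match(es) in b → 2 row(s).
- a[4] venue_id=3 → 2 match(es) in b → 2 row(s).
- a[5] venue_id=3 → 2 match(es) in b → 2 row(s).
After projecting and ordering:
a.capacity | b.capacity
80 | 80
80 | 80
80 | 80
80 | 80
80 | 80
80 | 80
80 | 100
100 | 80
100 | 100
120 | NULL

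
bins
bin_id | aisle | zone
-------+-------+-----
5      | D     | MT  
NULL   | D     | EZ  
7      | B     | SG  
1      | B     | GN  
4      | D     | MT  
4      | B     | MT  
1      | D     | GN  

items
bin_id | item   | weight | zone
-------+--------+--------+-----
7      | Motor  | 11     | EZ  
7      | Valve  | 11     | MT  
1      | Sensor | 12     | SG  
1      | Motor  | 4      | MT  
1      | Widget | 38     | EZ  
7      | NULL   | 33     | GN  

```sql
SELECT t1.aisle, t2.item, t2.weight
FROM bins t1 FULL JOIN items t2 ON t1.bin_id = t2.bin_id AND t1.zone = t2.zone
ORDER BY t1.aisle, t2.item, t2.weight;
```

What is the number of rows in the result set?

13

FULL OUTER JOIN keeps every row from both sides; unmatched rows get NULL for the other side's columns.
Matching on t1.bin_id = t2.bin_id AND t1.zone = t2.zone. A NULL in a compared column never satisfies the condition.
- bin_id=5, zone=MT: no t2 row matches, row kept with t2 columns NULL.
- bin_id=NULL, zone=EZ: no t2 row matches, row kept with t2 columns NULL.
- bin_id=7, zone=SG: no t2 row matches, row kept with t2 columns NULL.
- bin_id=1, zone=GN: no t2 row matches, row kept with t2 columns NULL.
- bin_id=4, zone=MT: no t2 row matches, row kept with t2 columns NULL.
- bin_id=4, zone=MT: no t2 row matches, row kept with t2 columns NULL.
- bin_id=1, zone=GN: no t2 row matches, row kept with t2 columns NULL.
- 6 t2 row(s) had no t1 match → kept, t1 columns NULL.
Total: 0 matched + 13 padded = 13 rows.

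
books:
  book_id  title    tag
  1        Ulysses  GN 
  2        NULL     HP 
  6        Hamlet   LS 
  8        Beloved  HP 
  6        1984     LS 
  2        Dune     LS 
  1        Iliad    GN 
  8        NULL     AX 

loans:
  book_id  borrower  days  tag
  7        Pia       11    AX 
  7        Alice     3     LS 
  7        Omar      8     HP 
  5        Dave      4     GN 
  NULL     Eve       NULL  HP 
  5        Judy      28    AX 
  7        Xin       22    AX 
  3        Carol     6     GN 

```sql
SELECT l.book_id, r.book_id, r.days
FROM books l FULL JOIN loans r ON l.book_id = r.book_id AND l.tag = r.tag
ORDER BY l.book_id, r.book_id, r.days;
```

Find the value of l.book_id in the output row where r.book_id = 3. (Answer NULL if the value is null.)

NULL

FULL OUTER JOIN keeps every row from both sides; unmatched rows get NULL for the other side's columns.
Matching on l.book_id = r.book_id AND l.tag = r.tag. A NULL in a compared column never satisfies the condition.
- l (book_id=1, tag=GN) has no partner → padded with NULL.
- l (book_id=2, tag=HP) has no partner → padded with NULL.
- l (book_id=6, tag=LS) has no partner → padded with NULL.
- l (book_id=8, tag=HP) has no partner → padded with NULL.
- l (book_id=6, tag=LS) has no partner → padded with NULL.
- l (book_id=2, tag=LS) has no partner → padded with NULL.
- l (book_id=1, tag=GN) has no partner → padded with NULL.
- l (book_id=8, tag=AX) has no partner → padded with NULL.
- 8 row(s) from r found no l partner → padded with NULL.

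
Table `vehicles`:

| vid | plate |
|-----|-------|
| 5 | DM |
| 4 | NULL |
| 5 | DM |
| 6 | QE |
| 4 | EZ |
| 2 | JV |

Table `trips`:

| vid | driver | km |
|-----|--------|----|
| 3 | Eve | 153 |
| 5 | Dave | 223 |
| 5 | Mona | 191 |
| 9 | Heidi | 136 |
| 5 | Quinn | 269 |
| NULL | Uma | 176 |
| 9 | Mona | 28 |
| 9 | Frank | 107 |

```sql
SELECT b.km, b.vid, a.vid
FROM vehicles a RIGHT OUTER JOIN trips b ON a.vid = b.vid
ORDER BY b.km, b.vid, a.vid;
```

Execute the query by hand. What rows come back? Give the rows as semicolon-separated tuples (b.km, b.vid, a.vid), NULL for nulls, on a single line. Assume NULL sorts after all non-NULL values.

RIGHT JOIN keeps every row from `trips`; unmatched rows get NULL for `vehicles`'s columns.
Matching on a.vid = b.vid. A NULL in a compared column never satisfies the condition.
Matched pairs: 6; unmatched b rows kept: 5.

(28, 9, NULL); (107, 9, NULL); (136, 9, NULL); (153, 3, NULL); (176, NULL, NULL); (191, 5, 5); (191, 5, 5); (223, 5, 5); (223, 5, 5); (269, 5, 5); (269, 5, 5)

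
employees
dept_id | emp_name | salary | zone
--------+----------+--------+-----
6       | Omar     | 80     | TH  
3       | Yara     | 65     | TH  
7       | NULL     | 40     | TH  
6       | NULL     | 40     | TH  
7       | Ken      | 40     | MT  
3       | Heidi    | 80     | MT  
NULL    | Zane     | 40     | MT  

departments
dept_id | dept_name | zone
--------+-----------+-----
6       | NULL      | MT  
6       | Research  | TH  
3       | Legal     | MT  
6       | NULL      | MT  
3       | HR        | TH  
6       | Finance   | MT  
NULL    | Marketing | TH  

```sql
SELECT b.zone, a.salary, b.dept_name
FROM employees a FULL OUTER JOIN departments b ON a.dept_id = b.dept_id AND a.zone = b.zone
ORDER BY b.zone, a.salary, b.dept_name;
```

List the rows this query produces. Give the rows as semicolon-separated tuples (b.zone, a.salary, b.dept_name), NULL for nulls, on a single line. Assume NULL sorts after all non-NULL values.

FULL OUTER JOIN keeps every row from both sides; unmatched rows get NULL for the other side's columns.
Matching on a.dept_id = b.dept_id AND a.zone = b.zone. A NULL in a compared column never satisfies the condition.
- a row (dept_id=6, zone=TH): matches 1 b row(s) → 1 output row(s).
- a row (dept_id=3, zone=TH): matches 1 b row(s) → 1 output row(s).
- a row (dept_id=7, zone=TH): no match → kept, b columns NULL.
- a row (dept_id=6, zone=TH): matches 1 b row(s) → 1 output row(s).
- a row (dept_id=7, zone=MT): no match → kept, b columns NULL.
- a row (dept_id=3, zone=MT): matches 1 b row(s) → 1 output row(s).
- a row (dept_id=NULL, zone=MT): no match → kept, b columns NULL.
- 4 b row(s) had no a match → kept, a columns NULL.

(MT, 80, Legal); (MT, NULL, Finance); (MT, NULL, NULL); (MT, NULL, NULL); (TH, 40, Research); (TH, 65, HR); (TH, 80, Research); (TH, NULL, Marketing); (NULL, 40, NULL); (NULL, 40, NULL); (NULL, 40, NULL)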